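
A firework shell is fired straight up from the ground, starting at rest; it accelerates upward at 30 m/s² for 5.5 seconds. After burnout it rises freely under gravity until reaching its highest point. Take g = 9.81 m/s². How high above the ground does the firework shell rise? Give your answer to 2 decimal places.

1841.36 m

Phase 1 (powered ascent): v₀ = 0 m/s, a = 30 m/s².
v = v₀ + at = 0 + (30)(5.5) = 165 m/s
Δx = v₀t + ½at² = 0·5.5 + 0.5·30·5.5² = 454 m

Phase 2 (coasting upward): v₀ = 165 m/s, a = -9.81 m/s².
v = v₀ + at → t = (0 − 165) / -9.81 = 16.8 s
v² = v₀² + 2aΔx → Δx = (0² − 165²)/(2·-9.81) = 1390 m
Maximum height = 454 + 1390 = 1840 m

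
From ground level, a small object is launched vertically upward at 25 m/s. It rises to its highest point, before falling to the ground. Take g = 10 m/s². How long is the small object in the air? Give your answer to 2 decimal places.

5.00 s

Phase 1 (rising): v₀ = 25.0 m/s, a = -10 m/s².
v = v₀ + at → t = (0 − 25.0) / -10 = 2.50 s
v² = v₀² + 2aΔx → Δx = (0² − 25.0²)/(2·-10) = 31.2 m

Phase 2 (falling): v₀ = 0 m/s, a = -10 m/s².
Falls 31.2 m from rest: t = √(2·31.2/10) = 2.50 s; v = g·t = 25.0 m/s.
Total time = 2.50 + 2.50 = 5.00 s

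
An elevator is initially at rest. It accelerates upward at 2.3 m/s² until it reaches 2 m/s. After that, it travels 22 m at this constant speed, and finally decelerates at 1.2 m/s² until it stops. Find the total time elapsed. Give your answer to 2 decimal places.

13.54 s

Phase 1 (accelerating): v₀ = 0 m/s, a = 2.3 m/s².
v = v₀ + at → t = (2 − 0) / 2.3 = 0.870 s
v² = v₀² + 2aΔx → Δx = (2² − 0²)/(2·2.3) = 0.870 m

Phase 2 (constant speed): v₀ = 2.00 m/s, a = 0 m/s².
Constant speed: t = d/v = 22/2.00 = 11.0 s

Phase 3 (decelerating): v₀ = 2.00 m/s, a = -1.2 m/s².
v = v₀ + at → t = (0 − 2.00) / -1.2 = 1.67 s
v² = v₀² + 2aΔx → Δx = (0² − 2.00²)/(2·-1.2) = 1.67 m
Total time = 0.870 + 11.0 + 1.67 = 13.5 s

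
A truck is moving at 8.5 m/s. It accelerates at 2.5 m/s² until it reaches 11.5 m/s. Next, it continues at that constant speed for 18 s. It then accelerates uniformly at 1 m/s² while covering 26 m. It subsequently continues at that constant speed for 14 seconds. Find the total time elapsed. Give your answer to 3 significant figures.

35.3 s

Phase 1 (accelerating): v₀ = 8.50 m/s, a = 2.5 m/s².
v = v₀ + at → t = (11.5 − 8.50) / 2.5 = 1.20 s
v² = v₀² + 2aΔx → Δx = (11.5² − 8.50²)/(2·2.5) = 12.0 m

Phase 2 (constant speed): v₀ = 11.5 m/s, a = 0 m/s².
v = v₀ + at = 11.5 + (0)(18) = 11.5 m/s
Δx = v₀t + ½at² = 11.5·18 + 0.5·0·18² = 207 m

Phase 3 (accelerating): v₀ = 11.5 m/s, a = 1 m/s².
v² = v₀² + 2aΔx = 11.5² + 2·1·26 = 184 → v = 13.6 m/s
t = (v − v₀)/a = (13.6 − 11.5)/1 = 2.07 s

Phase 4 (constant speed): v₀ = 13.6 m/s, a = 0 m/s².
v = v₀ + at = 13.6 + (0)(14) = 13.6 m/s
Δx = v₀t + ½at² = 13.6·14 + 0.5·0·14² = 190 m
Total time = 1.20 + 18.0 + 2.07 + 14.0 = 35.3 s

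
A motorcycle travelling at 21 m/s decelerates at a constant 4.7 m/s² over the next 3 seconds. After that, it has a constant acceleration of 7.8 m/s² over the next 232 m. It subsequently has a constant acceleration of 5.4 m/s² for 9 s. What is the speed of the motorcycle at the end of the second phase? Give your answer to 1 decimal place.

Phase 1 (decelerating): v₀ = 21.0 m/s, a = -4.7 m/s².
v = v₀ + at = 21.0 + (-4.7)(3) = 6.90 m/s
Δx = v₀t + ½at² = 21.0·3 + 0.5·-4.7·3² = 41.8 m

Phase 2 (accelerating): v₀ = 6.90 m/s, a = 7.8 m/s².
v² = v₀² + 2aΔx = 6.90² + 2·7.8·232 = 3670 → v = 60.6 m/s
t = (v − v₀)/a = (60.6 − 6.90)/7.8 = 6.88 s
Speed at end of phase 2 = 60.6 m/s

60.6 m/s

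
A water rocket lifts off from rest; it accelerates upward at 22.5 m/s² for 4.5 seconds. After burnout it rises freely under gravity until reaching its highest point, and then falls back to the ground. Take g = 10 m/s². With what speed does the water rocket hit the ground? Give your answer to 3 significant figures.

Phase 1 (powered ascent): v₀ = 0 m/s, a = 22.5 m/s².
v = v₀ + at = 0 + (22.5)(4.5) = 101 m/s
Δx = v₀t + ½at² = 0·4.5 + 0.5·22.5·4.5² = 228 m

Phase 2 (coasting upward): v₀ = 101 m/s, a = -10 m/s².
v = v₀ + at → t = (0 − 101) / -10 = 10.1 s
v² = v₀² + 2aΔx → Δx = (0² − 101²)/(2·-10) = 513 m

Phase 3 (free fall): v₀ = 0 m/s, a = -10 m/s².
Falls 740 m from rest: t = √(2·740/10) = 12.2 s; v = g·t = 122 m/s.
Impact speed = 122 m/s

122 m/s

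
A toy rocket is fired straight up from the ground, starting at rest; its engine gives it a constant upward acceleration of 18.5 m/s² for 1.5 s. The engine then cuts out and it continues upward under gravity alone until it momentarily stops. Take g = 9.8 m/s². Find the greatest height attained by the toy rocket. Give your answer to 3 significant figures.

Phase 1 (powered ascent): v₀ = 0 m/s, a = 18.5 m/s².
v = v₀ + at = 0 + (18.5)(1.5) = 27.8 m/s
Δx = v₀t + ½at² = 0·1.5 + 0.5·18.5·1.5² = 20.8 m

Phase 2 (coasting upward): v₀ = 27.8 m/s, a = -9.8 m/s².
v = v₀ + at → t = (0 − 27.8) / -9.8 = 2.83 s
v² = v₀² + 2aΔx → Δx = (0² − 27.8²)/(2·-9.8) = 39.3 m
Maximum height = 20.8 + 39.3 = 60.1 m

60.1 m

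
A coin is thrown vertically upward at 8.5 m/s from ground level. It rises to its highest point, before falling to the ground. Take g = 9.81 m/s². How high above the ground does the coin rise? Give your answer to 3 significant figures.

3.68 m

Phase 1 (rising): v₀ = 8.50 m/s, a = -9.81 m/s².
v = v₀ + at → t = (0 − 8.50) / -9.81 = 0.866 s
v² = v₀² + 2aΔx → Δx = (0² − 8.50²)/(2·-9.81) = 3.68 m
Maximum height = 3.68 m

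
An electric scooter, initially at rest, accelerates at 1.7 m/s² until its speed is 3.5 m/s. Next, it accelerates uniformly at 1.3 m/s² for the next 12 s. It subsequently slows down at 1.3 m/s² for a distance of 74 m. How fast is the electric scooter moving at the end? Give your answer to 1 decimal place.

13.1 m/s

Phase 1 (accelerating): v₀ = 0 m/s, a = 1.7 m/s².
v = v₀ + at → t = (3.5 − 0) / 1.7 = 2.06 s
v² = v₀² + 2aΔx → Δx = (3.5² − 0²)/(2·1.7) = 3.60 m

Phase 2 (accelerating): v₀ = 3.50 m/s, a = 1.3 m/s².
v = v₀ + at = 3.50 + (1.3)(12) = 19.1 m/s
Δx = v₀t + ½at² = 3.50·12 + 0.5·1.3·12² = 136 m

Phase 3 (decelerating): v₀ = 19.1 m/s, a = -1.3 m/s².
v² = v₀² + 2aΔx = 19.1² + 2·-1.3·74 = 172 → v = 13.1 m/s
t = (v − v₀)/a = (13.1 − 19.1)/-1.3 = 4.59 s
Final speed = 13.1 m/s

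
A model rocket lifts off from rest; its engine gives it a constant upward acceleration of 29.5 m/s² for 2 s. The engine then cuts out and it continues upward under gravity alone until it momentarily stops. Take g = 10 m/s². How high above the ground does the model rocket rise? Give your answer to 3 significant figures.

233 m

Phase 1 (powered ascent): v₀ = 0 m/s, a = 29.5 m/s².
v = v₀ + at = 0 + (29.5)(2) = 59.0 m/s
Δx = v₀t + ½at² = 0·2 + 0.5·29.5·2² = 59.0 m

Phase 2 (coasting upward): v₀ = 59.0 m/s, a = -10 m/s².
v = v₀ + at → t = (0 − 59.0) / -10 = 5.90 s
v² = v₀² + 2aΔx → Δx = (0² − 59.0²)/(2·-10) = 174 m
Maximum height = 59.0 + 174 = 233 m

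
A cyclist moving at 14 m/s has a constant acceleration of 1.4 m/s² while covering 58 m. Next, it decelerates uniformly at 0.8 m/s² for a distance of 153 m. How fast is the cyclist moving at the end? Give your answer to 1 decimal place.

10.7 m/s

Phase 1 (accelerating): v₀ = 14.0 m/s, a = 1.4 m/s².
v² = v₀² + 2aΔx = 14.0² + 2·1.4·58 = 358 → v = 18.9 m/s
t = (v − v₀)/a = (18.9 − 14.0)/1.4 = 3.52 s

Phase 2 (decelerating): v₀ = 18.9 m/s, a = -0.8 m/s².
v² = v₀² + 2aΔx = 18.9² + 2·-0.8·153 = 114 → v = 10.7 m/s
t = (v − v₀)/a = (10.7 − 18.9)/-0.8 = 10.3 s
Final speed = 10.7 m/s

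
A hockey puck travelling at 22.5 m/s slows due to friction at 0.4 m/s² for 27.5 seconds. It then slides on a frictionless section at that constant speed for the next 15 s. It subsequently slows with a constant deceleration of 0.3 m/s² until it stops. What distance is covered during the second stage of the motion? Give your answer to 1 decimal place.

172.5 m

Phase 1 (decelerating): v₀ = 22.5 m/s, a = -0.4 m/s².
v = v₀ + at = 22.5 + (-0.4)(27.5) = 11.5 m/s
Δx = v₀t + ½at² = 22.5·27.5 + 0.5·-0.4·27.5² = 468 m

Phase 2 (constant speed): v₀ = 11.5 m/s, a = 0 m/s².
v = v₀ + at = 11.5 + (0)(15) = 11.5 m/s
Δx = v₀t + ½at² = 11.5·15 + 0.5·0·15² = 172 m
Distance in phase 2 = 172 m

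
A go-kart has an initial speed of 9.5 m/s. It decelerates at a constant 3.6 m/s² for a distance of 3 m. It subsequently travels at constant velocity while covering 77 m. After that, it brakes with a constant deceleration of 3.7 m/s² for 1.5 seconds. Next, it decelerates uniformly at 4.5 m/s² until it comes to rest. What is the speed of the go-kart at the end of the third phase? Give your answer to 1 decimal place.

2.7 m/s

Phase 1 (decelerating): v₀ = 9.50 m/s, a = -3.6 m/s².
v² = v₀² + 2aΔx = 9.50² + 2·-3.6·3 = 68.7 → v = 8.29 m/s
t = (v − v₀)/a = (8.29 − 9.50)/-3.6 = 0.337 s

Phase 2 (constant speed): v₀ = 8.29 m/s, a = 0 m/s².
Constant speed: t = d/v = 77/8.29 = 9.29 s

Phase 3 (decelerating): v₀ = 8.29 m/s, a = -3.7 m/s².
v = v₀ + at = 8.29 + (-3.7)(1.5) = 2.74 m/s
Δx = v₀t + ½at² = 8.29·1.5 + 0.5·-3.7·1.5² = 8.27 m
Speed at end of phase 3 = 2.74 m/s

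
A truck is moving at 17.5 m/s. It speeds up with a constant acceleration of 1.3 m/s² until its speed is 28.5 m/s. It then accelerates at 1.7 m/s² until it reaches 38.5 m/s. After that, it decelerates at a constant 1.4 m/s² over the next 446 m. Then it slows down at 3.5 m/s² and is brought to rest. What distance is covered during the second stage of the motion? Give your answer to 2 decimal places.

197.06 m

Phase 1 (accelerating): v₀ = 17.5 m/s, a = 1.3 m/s².
v = v₀ + at → t = (28.5 − 17.5) / 1.3 = 8.46 s
v² = v₀² + 2aΔx → Δx = (28.5² − 17.5²)/(2·1.3) = 195 m

Phase 2 (accelerating): v₀ = 28.5 m/s, a = 1.7 m/s².
v = v₀ + at → t = (38.5 − 28.5) / 1.7 = 5.88 s
v² = v₀² + 2aΔx → Δx = (38.5² − 28.5²)/(2·1.7) = 197 m
Distance in phase 2 = 197 m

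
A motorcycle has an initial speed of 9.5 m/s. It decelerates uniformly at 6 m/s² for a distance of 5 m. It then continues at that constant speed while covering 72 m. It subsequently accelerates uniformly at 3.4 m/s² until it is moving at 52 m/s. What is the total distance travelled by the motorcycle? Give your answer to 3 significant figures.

Phase 1 (decelerating): v₀ = 9.50 m/s, a = -6 m/s².
v² = v₀² + 2aΔx = 9.50² + 2·-6·5 = 30.2 → v = 5.50 m/s
t = (v − v₀)/a = (5.50 − 9.50)/-6 = 0.667 s

Phase 2 (constant speed): v₀ = 5.50 m/s, a = 0 m/s².
Constant speed: t = d/v = 72/5.50 = 13.1 s

Phase 3 (accelerating): v₀ = 5.50 m/s, a = 3.4 m/s².
v = v₀ + at → t = (52 − 5.50) / 3.4 = 13.7 s
v² = v₀² + 2aΔx → Δx = (52² − 5.50²)/(2·3.4) = 393 m
Total distance = 5.00 + 72.0 + 393 = 470 m

470 m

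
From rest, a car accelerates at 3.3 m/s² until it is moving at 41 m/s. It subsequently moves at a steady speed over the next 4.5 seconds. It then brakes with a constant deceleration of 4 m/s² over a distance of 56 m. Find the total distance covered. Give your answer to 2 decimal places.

Phase 1 (accelerating): v₀ = 0 m/s, a = 3.3 m/s².
v = v₀ + at → t = (41 − 0) / 3.3 = 12.4 s
v² = v₀² + 2aΔx → Δx = (41² − 0²)/(2·3.3) = 255 m

Phase 2 (constant speed): v₀ = 41.0 m/s, a = 0 m/s².
v = v₀ + at = 41.0 + (0)(4.5) = 41.0 m/s
Δx = v₀t + ½at² = 41.0·4.5 + 0.5·0·4.5² = 184 m

Phase 3 (decelerating): v₀ = 41.0 m/s, a = -4 m/s².
v² = v₀² + 2aΔx = 41.0² + 2·-4·56 = 1230 → v = 35.1 m/s
t = (v − v₀)/a = (35.1 − 41.0)/-4 = 1.47 s
Total distance = 255 + 184 + 56.0 = 495 m

495.20 m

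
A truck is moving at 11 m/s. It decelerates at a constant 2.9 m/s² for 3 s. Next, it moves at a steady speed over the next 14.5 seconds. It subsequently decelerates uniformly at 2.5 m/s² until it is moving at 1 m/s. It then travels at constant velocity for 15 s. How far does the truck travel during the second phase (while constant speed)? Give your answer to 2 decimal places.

Phase 1 (decelerating): v₀ = 11.0 m/s, a = -2.9 m/s².
v = v₀ + at = 11.0 + (-2.9)(3) = 2.30 m/s
Δx = v₀t + ½at² = 11.0·3 + 0.5·-2.9·3² = 20.0 m

Phase 2 (constant speed): v₀ = 2.30 m/s, a = 0 m/s².
v = v₀ + at = 2.30 + (0)(14.5) = 2.30 m/s
Δx = v₀t + ½at² = 2.30·14.5 + 0.5·0·14.5² = 33.4 m
Distance in phase 2 = 33.4 m

33.35 m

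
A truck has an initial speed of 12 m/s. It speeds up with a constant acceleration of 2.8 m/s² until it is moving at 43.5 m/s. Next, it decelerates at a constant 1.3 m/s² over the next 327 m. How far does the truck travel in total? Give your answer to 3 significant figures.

639 m

Phase 1 (accelerating): v₀ = 12.0 m/s, a = 2.8 m/s².
v = v₀ + at → t = (43.5 − 12.0) / 2.8 = 11.2 s
v² = v₀² + 2aΔx → Δx = (43.5² − 12.0²)/(2·2.8) = 312 m

Phase 2 (decelerating): v₀ = 43.5 m/s, a = -1.3 m/s².
v² = v₀² + 2aΔx = 43.5² + 2·-1.3·327 = 1040 → v = 32.3 m/s
t = (v − v₀)/a = (32.3 − 43.5)/-1.3 = 8.63 s
Total distance = 312 + 327 = 639 m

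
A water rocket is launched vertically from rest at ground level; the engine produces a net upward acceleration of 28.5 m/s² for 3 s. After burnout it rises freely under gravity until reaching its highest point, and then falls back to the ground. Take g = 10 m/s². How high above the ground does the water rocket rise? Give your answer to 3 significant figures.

Phase 1 (powered ascent): v₀ = 0 m/s, a = 28.5 m/s².
v = v₀ + at = 0 + (28.5)(3) = 85.5 m/s
Δx = v₀t + ½at² = 0·3 + 0.5·28.5·3² = 128 m

Phase 2 (coasting upward): v₀ = 85.5 m/s, a = -10 m/s².
v = v₀ + at → t = (0 − 85.5) / -10 = 8.55 s
v² = v₀² + 2aΔx → Δx = (0² − 85.5²)/(2·-10) = 366 m
Maximum height = 128 + 366 = 494 m

494 m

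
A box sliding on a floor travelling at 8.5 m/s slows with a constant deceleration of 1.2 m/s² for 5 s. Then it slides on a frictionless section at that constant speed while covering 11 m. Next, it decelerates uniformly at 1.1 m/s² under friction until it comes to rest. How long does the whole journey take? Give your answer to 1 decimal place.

11.7 s

Phase 1 (decelerating): v₀ = 8.50 m/s, a = -1.2 m/s².
v = v₀ + at = 8.50 + (-1.2)(5) = 2.50 m/s
Δx = v₀t + ½at² = 8.50·5 + 0.5·-1.2·5² = 27.5 m

Phase 2 (constant speed): v₀ = 2.50 m/s, a = 0 m/s².
Constant speed: t = d/v = 11/2.50 = 4.40 s

Phase 3 (decelerating): v₀ = 2.50 m/s, a = -1.1 m/s².
v = v₀ + at → t = (0 − 2.50) / -1.1 = 2.27 s
v² = v₀² + 2aΔx → Δx = (0² − 2.50²)/(2·-1.1) = 2.84 m
Total time = 5.00 + 4.40 + 2.27 = 11.7 s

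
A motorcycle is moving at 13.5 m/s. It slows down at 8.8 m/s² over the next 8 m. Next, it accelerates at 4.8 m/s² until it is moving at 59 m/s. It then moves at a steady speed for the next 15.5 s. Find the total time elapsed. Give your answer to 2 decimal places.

Phase 1 (decelerating): v₀ = 13.5 m/s, a = -8.8 m/s².
v² = v₀² + 2aΔx = 13.5² + 2·-8.8·8 = 41.4 → v = 6.44 m/s
t = (v − v₀)/a = (6.44 − 13.5)/-8.8 = 0.802 s

Phase 2 (accelerating): v₀ = 6.44 m/s, a = 4.8 m/s².
v = v₀ + at → t = (59 − 6.44) / 4.8 = 11.0 s
v² = v₀² + 2aΔx → Δx = (59² − 6.44²)/(2·4.8) = 358 m

Phase 3 (constant speed): v₀ = 59.0 m/s, a = 0 m/s².
v = v₀ + at = 59.0 + (0)(15.5) = 59.0 m/s
Δx = v₀t + ½at² = 59.0·15.5 + 0.5·0·15.5² = 914 m
Total time = 0.802 + 11.0 + 15.5 = 27.3 s

27.25 s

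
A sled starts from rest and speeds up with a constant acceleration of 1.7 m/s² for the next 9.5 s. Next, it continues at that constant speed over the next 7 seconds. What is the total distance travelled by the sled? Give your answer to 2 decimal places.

Phase 1 (accelerating): v₀ = 0 m/s, a = 1.7 m/s².
v = v₀ + at = 0 + (1.7)(9.5) = 16.1 m/s
Δx = v₀t + ½at² = 0·9.5 + 0.5·1.7·9.5² = 76.7 m

Phase 2 (constant speed): v₀ = 16.1 m/s, a = 0 m/s².
v = v₀ + at = 16.1 + (0)(7) = 16.1 m/s
Δx = v₀t + ½at² = 16.1·7 + 0.5·0·7² = 113 m
Total distance = 76.7 + 113 = 190 m

189.76 m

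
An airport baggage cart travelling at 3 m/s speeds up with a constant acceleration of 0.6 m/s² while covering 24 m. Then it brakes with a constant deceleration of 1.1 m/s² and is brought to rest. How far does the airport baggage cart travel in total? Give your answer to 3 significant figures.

41.2 m

Phase 1 (accelerating): v₀ = 3.00 m/s, a = 0.6 m/s².
v² = v₀² + 2aΔx = 3.00² + 2·0.6·24 = 37.8 → v = 6.15 m/s
t = (v − v₀)/a = (6.15 − 3.00)/0.6 = 5.25 s

Phase 2 (decelerating): v₀ = 6.15 m/s, a = -1.1 m/s².
v = v₀ + at → t = (0 − 6.15) / -1.1 = 5.59 s
v² = v₀² + 2aΔx → Δx = (0² − 6.15²)/(2·-1.1) = 17.2 m
Total distance = 24.0 + 17.2 = 41.2 m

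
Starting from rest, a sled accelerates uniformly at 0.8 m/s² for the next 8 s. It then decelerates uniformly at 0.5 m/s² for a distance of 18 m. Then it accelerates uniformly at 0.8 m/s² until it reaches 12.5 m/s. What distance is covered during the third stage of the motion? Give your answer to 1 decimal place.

Phase 1 (accelerating): v₀ = 0 m/s, a = 0.8 m/s².
v = v₀ + at = 0 + (0.8)(8) = 6.40 m/s
Δx = v₀t + ½at² = 0·8 + 0.5·0.8·8² = 25.6 m

Phase 2 (decelerating): v₀ = 6.40 m/s, a = -0.5 m/s².
v² = v₀² + 2aΔx = 6.40² + 2·-0.5·18 = 23.0 → v = 4.79 m/s
t = (v − v₀)/a = (4.79 − 6.40)/-0.5 = 3.22 s

Phase 3 (accelerating): v₀ = 4.79 m/s, a = 0.8 m/s².
v = v₀ + at → t = (12.5 − 4.79) / 0.8 = 9.64 s
v² = v₀² + 2aΔx → Δx = (12.5² − 4.79²)/(2·0.8) = 83.3 m
Distance in phase 3 = 83.3 m

83.3 m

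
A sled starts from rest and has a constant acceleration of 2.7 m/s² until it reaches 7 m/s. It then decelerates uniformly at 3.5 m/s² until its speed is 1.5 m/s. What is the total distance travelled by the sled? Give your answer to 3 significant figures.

15.8 m

Phase 1 (accelerating): v₀ = 0 m/s, a = 2.7 m/s².
v = v₀ + at → t = (7 − 0) / 2.7 = 2.59 s
v² = v₀² + 2aΔx → Δx = (7² − 0²)/(2·2.7) = 9.07 m

Phase 2 (decelerating): v₀ = 7.00 m/s, a = -3.5 m/s².
v = v₀ + at → t = (1.5 − 7.00) / -3.5 = 1.57 s
v² = v₀² + 2aΔx → Δx = (1.5² − 7.00²)/(2·-3.5) = 6.68 m
Total distance = 9.07 + 6.68 = 15.8 m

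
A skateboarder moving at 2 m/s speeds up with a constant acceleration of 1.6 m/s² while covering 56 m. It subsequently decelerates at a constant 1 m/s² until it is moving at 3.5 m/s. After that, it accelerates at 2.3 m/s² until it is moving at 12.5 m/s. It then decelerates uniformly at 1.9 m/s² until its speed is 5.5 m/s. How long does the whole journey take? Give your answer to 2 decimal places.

24.84 s

Phase 1 (accelerating): v₀ = 2.00 m/s, a = 1.6 m/s².
v² = v₀² + 2aΔx = 2.00² + 2·1.6·56 = 183 → v = 13.5 m/s
t = (v − v₀)/a = (13.5 − 2.00)/1.6 = 7.21 s

Phase 2 (decelerating): v₀ = 13.5 m/s, a = -1 m/s².
v = v₀ + at → t = (3.5 − 13.5) / -1 = 10.0 s
v² = v₀² + 2aΔx → Δx = (3.5² − 13.5²)/(2·-1) = 85.5 m

Phase 3 (accelerating): v₀ = 3.50 m/s, a = 2.3 m/s².
v = v₀ + at → t = (12.5 − 3.50) / 2.3 = 3.91 s
v² = v₀² + 2aΔx → Δx = (12.5² − 3.50²)/(2·2.3) = 31.3 m

Phase 4 (decelerating): v₀ = 12.5 m/s, a = -1.9 m/s².
v = v₀ + at → t = (5.5 − 12.5) / -1.9 = 3.68 s
v² = v₀² + 2aΔx → Δx = (5.5² − 12.5²)/(2·-1.9) = 33.2 m
Total time = 7.21 + 10.0 + 3.91 + 3.68 = 24.8 s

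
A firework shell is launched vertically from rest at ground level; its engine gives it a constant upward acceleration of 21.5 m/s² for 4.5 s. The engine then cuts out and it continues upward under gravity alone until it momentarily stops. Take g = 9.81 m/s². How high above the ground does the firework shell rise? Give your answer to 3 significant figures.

Phase 1 (powered ascent): v₀ = 0 m/s, a = 21.5 m/s².
v = v₀ + at = 0 + (21.5)(4.5) = 96.8 m/s
Δx = v₀t + ½at² = 0·4.5 + 0.5·21.5·4.5² = 218 m

Phase 2 (coasting upward): v₀ = 96.8 m/s, a = -9.81 m/s².
v = v₀ + at → t = (0 − 96.8) / -9.81 = 9.86 s
v² = v₀² + 2aΔx → Δx = (0² − 96.8²)/(2·-9.81) = 477 m
Maximum height = 218 + 477 = 695 m

695 m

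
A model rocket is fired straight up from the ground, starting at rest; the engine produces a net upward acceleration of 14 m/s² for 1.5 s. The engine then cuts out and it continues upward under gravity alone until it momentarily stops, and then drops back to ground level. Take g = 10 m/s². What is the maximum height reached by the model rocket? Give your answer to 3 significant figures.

37.8 m

Phase 1 (powered ascent): v₀ = 0 m/s, a = 14 m/s².
v = v₀ + at = 0 + (14)(1.5) = 21.0 m/s
Δx = v₀t + ½at² = 0·1.5 + 0.5·14·1.5² = 15.8 m

Phase 2 (coasting upward): v₀ = 21.0 m/s, a = -10 m/s².
v = v₀ + at → t = (0 − 21.0) / -10 = 2.10 s
v² = v₀² + 2aΔx → Δx = (0² − 21.0²)/(2·-10) = 22.1 m
Maximum height = 15.8 + 22.1 = 37.8 m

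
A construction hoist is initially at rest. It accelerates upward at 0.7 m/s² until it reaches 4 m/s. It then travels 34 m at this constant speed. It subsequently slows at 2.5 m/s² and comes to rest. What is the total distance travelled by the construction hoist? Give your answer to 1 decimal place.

Phase 1 (accelerating): v₀ = 0 m/s, a = 0.7 m/s².
v = v₀ + at → t = (4 − 0) / 0.7 = 5.71 s
v² = v₀² + 2aΔx → Δx = (4² − 0²)/(2·0.7) = 11.4 m

Phase 2 (constant speed): v₀ = 4.00 m/s, a = 0 m/s².
Constant speed: t = d/v = 34/4.00 = 8.50 s

Phase 3 (decelerating): v₀ = 4.00 m/s, a = -2.5 m/s².
v = v₀ + at → t = (0 − 4.00) / -2.5 = 1.60 s
v² = v₀² + 2aΔx → Δx = (0² − 4.00²)/(2·-2.5) = 3.20 m
Total distance = 11.4 + 34.0 + 3.20 = 48.6 m

48.6 m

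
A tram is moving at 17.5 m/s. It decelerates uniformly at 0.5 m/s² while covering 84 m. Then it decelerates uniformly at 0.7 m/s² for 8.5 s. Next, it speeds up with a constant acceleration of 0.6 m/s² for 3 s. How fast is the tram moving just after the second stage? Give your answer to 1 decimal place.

Phase 1 (decelerating): v₀ = 17.5 m/s, a = -0.5 m/s².
v² = v₀² + 2aΔx = 17.5² + 2·-0.5·84 = 222 → v = 14.9 m/s
t = (v − v₀)/a = (14.9 − 17.5)/-0.5 = 5.18 s

Phase 2 (decelerating): v₀ = 14.9 m/s, a = -0.7 m/s².
v = v₀ + at = 14.9 + (-0.7)(8.5) = 8.96 m/s
Δx = v₀t + ½at² = 14.9·8.5 + 0.5·-0.7·8.5² = 101 m
Speed at end of phase 2 = 8.96 m/s

9.0 m/s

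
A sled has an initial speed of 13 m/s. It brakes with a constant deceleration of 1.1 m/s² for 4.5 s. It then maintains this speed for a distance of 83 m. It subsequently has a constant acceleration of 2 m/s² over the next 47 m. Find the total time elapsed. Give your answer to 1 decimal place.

18.7 s

Phase 1 (decelerating): v₀ = 13.0 m/s, a = -1.1 m/s².
v = v₀ + at = 13.0 + (-1.1)(4.5) = 8.05 m/s
Δx = v₀t + ½at² = 13.0·4.5 + 0.5·-1.1·4.5² = 47.4 m

Phase 2 (constant speed): v₀ = 8.05 m/s, a = 0 m/s².
Constant speed: t = d/v = 83/8.05 = 10.3 s

Phase 3 (accelerating): v₀ = 8.05 m/s, a = 2 m/s².
v² = v₀² + 2aΔx = 8.05² + 2·2·47 = 253 → v = 15.9 m/s
t = (v − v₀)/a = (15.9 − 8.05)/2 = 3.92 s
Total time = 4.50 + 10.3 + 3.92 = 18.7 s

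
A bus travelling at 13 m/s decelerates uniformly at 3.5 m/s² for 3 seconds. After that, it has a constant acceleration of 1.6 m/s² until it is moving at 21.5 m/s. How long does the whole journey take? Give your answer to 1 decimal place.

Phase 1 (decelerating): v₀ = 13.0 m/s, a = -3.5 m/s².
v = v₀ + at = 13.0 + (-3.5)(3) = 2.50 m/s
Δx = v₀t + ½at² = 13.0·3 + 0.5·-3.5·3² = 23.2 m

Phase 2 (accelerating): v₀ = 2.50 m/s, a = 1.6 m/s².
v = v₀ + at → t = (21.5 − 2.50) / 1.6 = 11.9 s
v² = v₀² + 2aΔx → Δx = (21.5² − 2.50²)/(2·1.6) = 142 m
Total time = 3.00 + 11.9 = 14.9 s

14.9 s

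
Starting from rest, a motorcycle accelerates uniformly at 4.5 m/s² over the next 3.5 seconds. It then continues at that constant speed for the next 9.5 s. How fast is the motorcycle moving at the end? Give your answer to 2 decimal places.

Phase 1 (accelerating): v₀ = 0 m/s, a = 4.5 m/s².
v = v₀ + at = 0 + (4.5)(3.5) = 15.8 m/s
Δx = v₀t + ½at² = 0·3.5 + 0.5·4.5·3.5² = 27.6 m

Phase 2 (constant speed): v₀ = 15.8 m/s, a = 0 m/s².
v = v₀ + at = 15.8 + (0)(9.5) = 15.8 m/s
Δx = v₀t + ½at² = 15.8·9.5 + 0.5·0·9.5² = 150 m
Final speed = 15.8 m/s

15.75 m/s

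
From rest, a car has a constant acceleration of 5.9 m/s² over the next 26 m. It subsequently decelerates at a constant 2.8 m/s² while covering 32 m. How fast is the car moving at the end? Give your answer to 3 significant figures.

Phase 1 (accelerating): v₀ = 0 m/s, a = 5.9 m/s².
v² = v₀² + 2aΔx = 0² + 2·5.9·26 = 307 → v = 17.5 m/s
t = (v − v₀)/a = (17.5 − 0)/5.9 = 2.97 s

Phase 2 (decelerating): v₀ = 17.5 m/s, a = -2.8 m/s².
v² = v₀² + 2aΔx = 17.5² + 2·-2.8·32 = 128 → v = 11.3 m/s
t = (v − v₀)/a = (11.3 − 17.5)/-2.8 = 2.22 s
Final speed = 11.3 m/s

11.3 m/s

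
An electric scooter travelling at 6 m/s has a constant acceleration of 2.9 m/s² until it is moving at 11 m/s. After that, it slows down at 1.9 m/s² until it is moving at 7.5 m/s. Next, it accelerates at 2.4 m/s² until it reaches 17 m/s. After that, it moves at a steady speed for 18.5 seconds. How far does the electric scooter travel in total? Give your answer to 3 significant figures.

Phase 1 (accelerating): v₀ = 6.00 m/s, a = 2.9 m/s².
v = v₀ + at → t = (11 − 6.00) / 2.9 = 1.72 s
v² = v₀² + 2aΔx → Δx = (11² − 6.00²)/(2·2.9) = 14.7 m

Phase 2 (decelerating): v₀ = 11.0 m/s, a = -1.9 m/s².
v = v₀ + at → t = (7.5 − 11.0) / -1.9 = 1.84 s
v² = v₀² + 2aΔx → Δx = (7.5² − 11.0²)/(2·-1.9) = 17.0 m

Phase 3 (accelerating): v₀ = 7.50 m/s, a = 2.4 m/s².
v = v₀ + at → t = (17 − 7.50) / 2.4 = 3.96 s
v² = v₀² + 2aΔx → Δx = (17² − 7.50²)/(2·2.4) = 48.5 m

Phase 4 (constant speed): v₀ = 17.0 m/s, a = 0 m/s².
v = v₀ + at = 17.0 + (0)(18.5) = 17.0 m/s
Δx = v₀t + ½at² = 17.0·18.5 + 0.5·0·18.5² = 314 m
Total distance = 14.7 + 17.0 + 48.5 + 314 = 395 m

395 m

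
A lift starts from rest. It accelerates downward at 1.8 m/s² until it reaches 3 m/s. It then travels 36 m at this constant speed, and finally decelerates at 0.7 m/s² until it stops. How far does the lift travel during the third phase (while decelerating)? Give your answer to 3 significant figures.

Phase 1 (accelerating): v₀ = 0 m/s, a = 1.8 m/s².
v = v₀ + at → t = (3 − 0) / 1.8 = 1.67 s
v² = v₀² + 2aΔx → Δx = (3² − 0²)/(2·1.8) = 2.50 m

Phase 2 (constant speed): v₀ = 3.00 m/s, a = 0 m/s².
Constant speed: t = d/v = 36/3.00 = 12.0 s

Phase 3 (decelerating): v₀ = 3.00 m/s, a = -0.7 m/s².
v = v₀ + at → t = (0 − 3.00) / -0.7 = 4.29 s
v² = v₀² + 2aΔx → Δx = (0² − 3.00²)/(2·-0.7) = 6.43 m
Distance in phase 3 = 6.43 m

6.43 m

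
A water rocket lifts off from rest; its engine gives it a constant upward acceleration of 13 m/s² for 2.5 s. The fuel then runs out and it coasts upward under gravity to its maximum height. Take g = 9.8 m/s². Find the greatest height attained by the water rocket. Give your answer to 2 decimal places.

Phase 1 (powered ascent): v₀ = 0 m/s, a = 13 m/s².
v = v₀ + at = 0 + (13)(2.5) = 32.5 m/s
Δx = v₀t + ½at² = 0·2.5 + 0.5·13·2.5² = 40.6 m

Phase 2 (coasting upward): v₀ = 32.5 m/s, a = -9.8 m/s².
v = v₀ + at → t = (0 − 32.5) / -9.8 = 3.32 s
v² = v₀² + 2aΔx → Δx = (0² − 32.5²)/(2·-9.8) = 53.9 m
Maximum height = 40.6 + 53.9 = 94.5 m

94.52 m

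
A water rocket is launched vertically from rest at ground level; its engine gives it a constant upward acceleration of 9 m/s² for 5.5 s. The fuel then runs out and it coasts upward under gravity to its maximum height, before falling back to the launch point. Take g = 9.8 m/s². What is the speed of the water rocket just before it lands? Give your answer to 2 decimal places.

Phase 1 (powered ascent): v₀ = 0 m/s, a = 9 m/s².
v = v₀ + at = 0 + (9)(5.5) = 49.5 m/s
Δx = v₀t + ½at² = 0·5.5 + 0.5·9·5.5² = 136 m

Phase 2 (coasting upward): v₀ = 49.5 m/s, a = -9.8 m/s².
v = v₀ + at → t = (0 − 49.5) / -9.8 = 5.05 s
v² = v₀² + 2aΔx → Δx = (0² − 49.5²)/(2·-9.8) = 125 m

Phase 3 (free fall): v₀ = 0 m/s, a = -9.8 m/s².
Falls 261 m from rest: t = √(2·261/9.8) = 7.30 s; v = g·t = 71.5 m/s.
Impact speed = 71.5 m/s

71.54 m/s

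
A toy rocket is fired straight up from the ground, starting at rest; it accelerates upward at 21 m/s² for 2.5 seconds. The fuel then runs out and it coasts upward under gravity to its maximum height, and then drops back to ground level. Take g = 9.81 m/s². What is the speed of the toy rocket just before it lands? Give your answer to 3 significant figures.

63.6 m/s

Phase 1 (powered ascent): v₀ = 0 m/s, a = 21 m/s².
v = v₀ + at = 0 + (21)(2.5) = 52.5 m/s
Δx = v₀t + ½at² = 0·2.5 + 0.5·21·2.5² = 65.6 m

Phase 2 (coasting upward): v₀ = 52.5 m/s, a = -9.81 m/s².
v = v₀ + at → t = (0 − 52.5) / -9.81 = 5.35 s
v² = v₀² + 2aΔx → Δx = (0² − 52.5²)/(2·-9.81) = 140 m

Phase 3 (free fall): v₀ = 0 m/s, a = -9.81 m/s².
Falls 206 m from rest: t = √(2·206/9.81) = 6.48 s; v = g·t = 63.6 m/s.
Impact speed = 63.6 m/s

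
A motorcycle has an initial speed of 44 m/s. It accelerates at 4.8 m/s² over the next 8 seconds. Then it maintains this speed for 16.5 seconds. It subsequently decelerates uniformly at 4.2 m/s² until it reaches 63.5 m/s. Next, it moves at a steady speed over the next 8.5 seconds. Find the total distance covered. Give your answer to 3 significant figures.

Phase 1 (accelerating): v₀ = 44.0 m/s, a = 4.8 m/s².
v = v₀ + at = 44.0 + (4.8)(8) = 82.4 m/s
Δx = v₀t + ½at² = 44.0·8 + 0.5·4.8·8² = 506 m

Phase 2 (constant speed): v₀ = 82.4 m/s, a = 0 m/s².
v = v₀ + at = 82.4 + (0)(16.5) = 82.4 m/s
Δx = v₀t + ½at² = 82.4·16.5 + 0.5·0·16.5² = 1360 m

Phase 3 (decelerating): v₀ = 82.4 m/s, a = -4.2 m/s².
v = v₀ + at → t = (63.5 − 82.4) / -4.2 = 4.50 s
v² = v₀² + 2aΔx → Δx = (63.5² − 82.4²)/(2·-4.2) = 328 m

Phase 4 (constant speed): v₀ = 63.5 m/s, a = 0 m/s².
v = v₀ + at = 63.5 + (0)(8.5) = 63.5 m/s
Δx = v₀t + ½at² = 63.5·8.5 + 0.5·0·8.5² = 540 m
Total distance = 506 + 1360 + 328 + 540 = 2730 m

2730 m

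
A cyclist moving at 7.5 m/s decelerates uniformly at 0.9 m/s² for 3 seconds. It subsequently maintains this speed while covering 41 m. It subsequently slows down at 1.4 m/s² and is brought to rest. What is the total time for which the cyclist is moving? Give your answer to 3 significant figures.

Phase 1 (decelerating): v₀ = 7.50 m/s, a = -0.9 m/s².
v = v₀ + at = 7.50 + (-0.9)(3) = 4.80 m/s
Δx = v₀t + ½at² = 7.50·3 + 0.5·-0.9·3² = 18.4 m

Phase 2 (constant speed): v₀ = 4.80 m/s, a = 0 m/s².
Constant speed: t = d/v = 41/4.80 = 8.54 s

Phase 3 (decelerating): v₀ = 4.80 m/s, a = -1.4 m/s².
v = v₀ + at → t = (0 − 4.80) / -1.4 = 3.43 s
v² = v₀² + 2aΔx → Δx = (0² − 4.80²)/(2·-1.4) = 8.23 m
Total time = 3.00 + 8.54 + 3.43 = 15.0 s

15.0 s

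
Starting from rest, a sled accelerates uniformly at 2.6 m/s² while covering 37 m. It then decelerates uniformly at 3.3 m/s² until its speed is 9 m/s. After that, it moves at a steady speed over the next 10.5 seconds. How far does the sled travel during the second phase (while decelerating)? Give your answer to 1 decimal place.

16.9 m

Phase 1 (accelerating): v₀ = 0 m/s, a = 2.6 m/s².
v² = v₀² + 2aΔx = 0² + 2·2.6·37 = 192 → v = 13.9 m/s
t = (v − v₀)/a = (13.9 − 0)/2.6 = 5.33 s

Phase 2 (decelerating): v₀ = 13.9 m/s, a = -3.3 m/s².
v = v₀ + at → t = (9 − 13.9) / -3.3 = 1.48 s
v² = v₀² + 2aΔx → Δx = (9² − 13.9²)/(2·-3.3) = 16.9 m
Distance in phase 2 = 16.9 m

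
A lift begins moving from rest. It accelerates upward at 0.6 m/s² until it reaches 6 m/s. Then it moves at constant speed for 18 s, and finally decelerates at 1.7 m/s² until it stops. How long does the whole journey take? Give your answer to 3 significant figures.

31.5 s

Phase 1 (accelerating): v₀ = 0 m/s, a = 0.6 m/s².
v = v₀ + at → t = (6 − 0) / 0.6 = 10.0 s
v² = v₀² + 2aΔx → Δx = (6² − 0²)/(2·0.6) = 30.0 m

Phase 2 (constant speed): v₀ = 6.00 m/s, a = 0 m/s².
v = v₀ + at = 6.00 + (0)(18) = 6.00 m/s
Δx = v₀t + ½at² = 6.00·18 + 0.5·0·18² = 108 m

Phase 3 (decelerating): v₀ = 6.00 m/s, a = -1.7 m/s².
v = v₀ + at → t = (0 − 6.00) / -1.7 = 3.53 s
v² = v₀² + 2aΔx → Δx = (0² − 6.00²)/(2·-1.7) = 10.6 m
Total time = 10.0 + 18.0 + 3.53 = 31.5 s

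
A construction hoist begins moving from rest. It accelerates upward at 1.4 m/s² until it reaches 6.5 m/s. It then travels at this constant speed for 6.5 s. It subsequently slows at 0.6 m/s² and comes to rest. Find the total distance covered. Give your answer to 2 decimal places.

Phase 1 (accelerating): v₀ = 0 m/s, a = 1.4 m/s².
v = v₀ + at → t = (6.5 − 0) / 1.4 = 4.64 s
v² = v₀² + 2aΔx → Δx = (6.5² − 0²)/(2·1.4) = 15.1 m

Phase 2 (constant speed): v₀ = 6.50 m/s, a = 0 m/s².
v = v₀ + at = 6.50 + (0)(6.5) = 6.50 m/s
Δx = v₀t + ½at² = 6.50·6.5 + 0.5·0·6.5² = 42.2 m

Phase 3 (decelerating): v₀ = 6.50 m/s, a = -0.6 m/s².
v = v₀ + at → t = (0 − 6.50) / -0.6 = 10.8 s
v² = v₀² + 2aΔx → Δx = (0² − 6.50²)/(2·-0.6) = 35.2 m
Total distance = 15.1 + 42.2 + 35.2 = 92.5 m

92.55 m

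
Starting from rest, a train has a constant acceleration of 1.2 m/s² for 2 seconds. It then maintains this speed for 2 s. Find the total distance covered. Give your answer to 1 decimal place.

Phase 1 (accelerating): v₀ = 0 m/s, a = 1.2 m/s².
v = v₀ + at = 0 + (1.2)(2) = 2.40 m/s
Δx = v₀t + ½at² = 0·2 + 0.5·1.2·2² = 2.40 m

Phase 2 (constant speed): v₀ = 2.40 m/s, a = 0 m/s².
v = v₀ + at = 2.40 + (0)(2) = 2.40 m/s
Δx = v₀t + ½at² = 2.40·2 + 0.5·0·2² = 4.80 m
Total distance = 2.40 + 4.80 = 7.20 m

7.2 m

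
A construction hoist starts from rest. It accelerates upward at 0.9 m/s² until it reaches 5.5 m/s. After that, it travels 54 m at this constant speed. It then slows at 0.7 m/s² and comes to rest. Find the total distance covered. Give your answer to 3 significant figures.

92.4 m

Phase 1 (accelerating): v₀ = 0 m/s, a = 0.9 m/s².
v = v₀ + at → t = (5.5 − 0) / 0.9 = 6.11 s
v² = v₀² + 2aΔx → Δx = (5.5² − 0²)/(2·0.9) = 16.8 m

Phase 2 (constant speed): v₀ = 5.50 m/s, a = 0 m/s².
Constant speed: t = d/v = 54/5.50 = 9.82 s

Phase 3 (decelerating): v₀ = 5.50 m/s, a = -0.7 m/s².
v = v₀ + at → t = (0 − 5.50) / -0.7 = 7.86 s
v² = v₀² + 2aΔx → Δx = (0² − 5.50²)/(2·-0.7) = 21.6 m
Total distance = 16.8 + 54.0 + 21.6 = 92.4 m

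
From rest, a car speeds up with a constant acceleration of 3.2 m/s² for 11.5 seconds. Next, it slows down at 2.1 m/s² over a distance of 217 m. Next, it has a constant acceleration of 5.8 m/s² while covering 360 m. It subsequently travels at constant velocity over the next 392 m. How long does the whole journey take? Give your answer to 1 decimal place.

32.9 s

Phase 1 (accelerating): v₀ = 0 m/s, a = 3.2 m/s².
v = v₀ + at = 0 + (3.2)(11.5) = 36.8 m/s
Δx = v₀t + ½at² = 0·11.5 + 0.5·3.2·11.5² = 212 m

Phase 2 (decelerating): v₀ = 36.8 m/s, a = -2.1 m/s².
v² = v₀² + 2aΔx = 36.8² + 2·-2.1·217 = 443 → v = 21.0 m/s
t = (v − v₀)/a = (21.0 − 36.8)/-2.1 = 7.50 s

Phase 3 (accelerating): v₀ = 21.0 m/s, a = 5.8 m/s².
v² = v₀² + 2aΔx = 21.0² + 2·5.8·360 = 4620 → v = 68.0 m/s
t = (v − v₀)/a = (68.0 − 21.0)/5.8 = 8.09 s

Phase 4 (constant speed): v₀ = 68.0 m/s, a = 0 m/s².
Constant speed: t = d/v = 392/68.0 = 5.77 s
Total time = 11.5 + 7.50 + 8.09 + 5.77 = 32.9 s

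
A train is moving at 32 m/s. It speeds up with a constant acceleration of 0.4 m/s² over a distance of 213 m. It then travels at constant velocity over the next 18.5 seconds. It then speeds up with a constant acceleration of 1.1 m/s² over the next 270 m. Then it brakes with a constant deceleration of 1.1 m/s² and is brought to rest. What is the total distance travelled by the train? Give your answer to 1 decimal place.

Phase 1 (accelerating): v₀ = 32.0 m/s, a = 0.4 m/s².
v² = v₀² + 2aΔx = 32.0² + 2·0.4·213 = 1190 → v = 34.6 m/s
t = (v − v₀)/a = (34.6 − 32.0)/0.4 = 6.40 s

Phase 2 (constant speed): v₀ = 34.6 m/s, a = 0 m/s².
v = v₀ + at = 34.6 + (0)(18.5) = 34.6 m/s
Δx = v₀t + ½at² = 34.6·18.5 + 0.5·0·18.5² = 639 m

Phase 3 (accelerating): v₀ = 34.6 m/s, a = 1.1 m/s².
v² = v₀² + 2aΔx = 34.6² + 2·1.1·270 = 1790 → v = 42.3 m/s
t = (v − v₀)/a = (42.3 − 34.6)/1.1 = 7.03 s

Phase 4 (decelerating): v₀ = 42.3 m/s, a = -1.1 m/s².
v = v₀ + at → t = (0 − 42.3) / -1.1 = 38.4 s
v² = v₀² + 2aΔx → Δx = (0² − 42.3²)/(2·-1.1) = 813 m
Total distance = 213 + 639 + 270 + 813 = 1940 m

1935.3 m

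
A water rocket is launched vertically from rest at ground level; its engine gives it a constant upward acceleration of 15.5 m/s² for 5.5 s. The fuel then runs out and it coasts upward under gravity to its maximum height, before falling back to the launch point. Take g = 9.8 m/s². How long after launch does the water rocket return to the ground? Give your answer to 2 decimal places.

25.31 s

Phase 1 (powered ascent): v₀ = 0 m/s, a = 15.5 m/s².
v = v₀ + at = 0 + (15.5)(5.5) = 85.2 m/s
Δx = v₀t + ½at² = 0·5.5 + 0.5·15.5·5.5² = 234 m

Phase 2 (coasting upward): v₀ = 85.2 m/s, a = -9.8 m/s².
v = v₀ + at → t = (0 − 85.2) / -9.8 = 8.70 s
v² = v₀² + 2aΔx → Δx = (0² − 85.2²)/(2·-9.8) = 371 m

Phase 3 (free fall): v₀ = 0 m/s, a = -9.8 m/s².
Falls 605 m from rest: t = √(2·605/9.8) = 11.1 s; v = g·t = 109 m/s.
Total time = 5.50 + 8.70 + 11.1 = 25.3 s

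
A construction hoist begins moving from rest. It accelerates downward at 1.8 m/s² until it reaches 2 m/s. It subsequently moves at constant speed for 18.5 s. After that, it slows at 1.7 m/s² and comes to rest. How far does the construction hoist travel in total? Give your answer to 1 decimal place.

Phase 1 (accelerating): v₀ = 0 m/s, a = 1.8 m/s².
v = v₀ + at → t = (2 − 0) / 1.8 = 1.11 s
v² = v₀² + 2aΔx → Δx = (2² − 0²)/(2·1.8) = 1.11 m

Phase 2 (constant speed): v₀ = 2.00 m/s, a = 0 m/s².
v = v₀ + at = 2.00 + (0)(18.5) = 2.00 m/s
Δx = v₀t + ½at² = 2.00·18.5 + 0.5·0·18.5² = 37.0 m

Phase 3 (decelerating): v₀ = 2.00 m/s, a = -1.7 m/s².
v = v₀ + at → t = (0 − 2.00) / -1.7 = 1.18 s
v² = v₀² + 2aΔx → Δx = (0² − 2.00²)/(2·-1.7) = 1.18 m
Total distance = 1.11 + 37.0 + 1.18 = 39.3 m

39.3 m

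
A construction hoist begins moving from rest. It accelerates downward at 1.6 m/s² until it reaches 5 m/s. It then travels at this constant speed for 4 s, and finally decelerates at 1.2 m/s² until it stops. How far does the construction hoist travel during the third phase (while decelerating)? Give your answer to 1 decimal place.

Phase 1 (accelerating): v₀ = 0 m/s, a = 1.6 m/s².
v = v₀ + at → t = (5 − 0) / 1.6 = 3.12 s
v² = v₀² + 2aΔx → Δx = (5² − 0²)/(2·1.6) = 7.81 m

Phase 2 (constant speed): v₀ = 5.00 m/s, a = 0 m/s².
v = v₀ + at = 5.00 + (0)(4) = 5.00 m/s
Δx = v₀t + ½at² = 5.00·4 + 0.5·0·4² = 20.0 m

Phase 3 (decelerating): v₀ = 5.00 m/s, a = -1.2 m/s².
v = v₀ + at → t = (0 − 5.00) / -1.2 = 4.17 s
v² = v₀² + 2aΔx → Δx = (0² − 5.00²)/(2·-1.2) = 10.4 m
Distance in phase 3 = 10.4 m

10.4 m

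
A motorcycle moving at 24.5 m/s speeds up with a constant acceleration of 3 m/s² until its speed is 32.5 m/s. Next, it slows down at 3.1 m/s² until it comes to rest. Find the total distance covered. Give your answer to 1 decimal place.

246.4 m

Phase 1 (accelerating): v₀ = 24.5 m/s, a = 3 m/s².
v = v₀ + at → t = (32.5 − 24.5) / 3 = 2.67 s
v² = v₀² + 2aΔx → Δx = (32.5² − 24.5²)/(2·3) = 76.0 m

Phase 2 (decelerating): v₀ = 32.5 m/s, a = -3.1 m/s².
v = v₀ + at → t = (0 − 32.5) / -3.1 = 10.5 s
v² = v₀² + 2aΔx → Δx = (0² − 32.5²)/(2·-3.1) = 170 m
Total distance = 76.0 + 170 = 246 m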